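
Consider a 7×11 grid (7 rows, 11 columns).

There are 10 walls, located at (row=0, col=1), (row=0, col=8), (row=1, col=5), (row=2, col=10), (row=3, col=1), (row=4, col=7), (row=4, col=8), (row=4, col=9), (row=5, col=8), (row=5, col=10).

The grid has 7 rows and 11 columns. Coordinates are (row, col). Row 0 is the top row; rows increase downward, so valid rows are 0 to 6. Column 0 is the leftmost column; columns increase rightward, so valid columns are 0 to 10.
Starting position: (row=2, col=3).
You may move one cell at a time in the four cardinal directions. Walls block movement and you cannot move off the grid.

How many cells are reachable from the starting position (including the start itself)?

BFS flood-fill from (row=2, col=3):
  Distance 0: (row=2, col=3)
  Distance 1: (row=1, col=3), (row=2, col=2), (row=2, col=4), (row=3, col=3)
  Distance 2: (row=0, col=3), (row=1, col=2), (row=1, col=4), (row=2, col=1), (row=2, col=5), (row=3, col=2), (row=3, col=4), (row=4, col=3)
  Distance 3: (row=0, col=2), (row=0, col=4), (row=1, col=1), (row=2, col=0), (row=2, col=6), (row=3, col=5), (row=4, col=2), (row=4, col=4), (row=5, col=3)
  Distance 4: (row=0, col=5), (row=1, col=0), (row=1, col=6), (row=2, col=7), (row=3, col=0), (row=3, col=6), (row=4, col=1), (row=4, col=5), (row=5, col=2), (row=5, col=4), (row=6, col=3)
  Distance 5: (row=0, col=0), (row=0, col=6), (row=1, col=7), (row=2, col=8), (row=3, col=7), (row=4, col=0), (row=4, col=6), (row=5, col=1), (row=5, col=5), (row=6, col=2), (row=6, col=4)
  Distance 6: (row=0, col=7), (row=1, col=8), (row=2, col=9), (row=3, col=8), (row=5, col=0), (row=5, col=6), (row=6, col=1), (row=6, col=5)
  Distance 7: (row=1, col=9), (row=3, col=9), (row=5, col=7), (row=6, col=0), (row=6, col=6)
  Distance 8: (row=0, col=9), (row=1, col=10), (row=3, col=10), (row=6, col=7)
  Distance 9: (row=0, col=10), (row=4, col=10), (row=6, col=8)
  Distance 10: (row=6, col=9)
  Distance 11: (row=5, col=9), (row=6, col=10)
Total reachable: 67 (grid has 67 open cells total)

Answer: Reachable cells: 67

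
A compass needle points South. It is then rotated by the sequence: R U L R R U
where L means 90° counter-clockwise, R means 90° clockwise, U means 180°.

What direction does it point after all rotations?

Answer: Final heading: North

Derivation:
Start: South
  R (right (90° clockwise)) -> West
  U (U-turn (180°)) -> East
  L (left (90° counter-clockwise)) -> North
  R (right (90° clockwise)) -> East
  R (right (90° clockwise)) -> South
  U (U-turn (180°)) -> North
Final: North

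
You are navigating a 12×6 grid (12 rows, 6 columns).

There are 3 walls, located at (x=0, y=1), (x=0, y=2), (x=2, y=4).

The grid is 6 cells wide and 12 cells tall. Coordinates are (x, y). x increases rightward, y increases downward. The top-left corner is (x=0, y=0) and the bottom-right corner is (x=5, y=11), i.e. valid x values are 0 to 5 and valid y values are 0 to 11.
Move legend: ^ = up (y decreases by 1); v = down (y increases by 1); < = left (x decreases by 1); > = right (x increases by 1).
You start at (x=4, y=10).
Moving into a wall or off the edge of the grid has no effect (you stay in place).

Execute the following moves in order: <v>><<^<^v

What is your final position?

Answer: Final position: (x=2, y=10)

Derivation:
Start: (x=4, y=10)
  < (left): (x=4, y=10) -> (x=3, y=10)
  v (down): (x=3, y=10) -> (x=3, y=11)
  > (right): (x=3, y=11) -> (x=4, y=11)
  > (right): (x=4, y=11) -> (x=5, y=11)
  < (left): (x=5, y=11) -> (x=4, y=11)
  < (left): (x=4, y=11) -> (x=3, y=11)
  ^ (up): (x=3, y=11) -> (x=3, y=10)
  < (left): (x=3, y=10) -> (x=2, y=10)
  ^ (up): (x=2, y=10) -> (x=2, y=9)
  v (down): (x=2, y=9) -> (x=2, y=10)
Final: (x=2, y=10)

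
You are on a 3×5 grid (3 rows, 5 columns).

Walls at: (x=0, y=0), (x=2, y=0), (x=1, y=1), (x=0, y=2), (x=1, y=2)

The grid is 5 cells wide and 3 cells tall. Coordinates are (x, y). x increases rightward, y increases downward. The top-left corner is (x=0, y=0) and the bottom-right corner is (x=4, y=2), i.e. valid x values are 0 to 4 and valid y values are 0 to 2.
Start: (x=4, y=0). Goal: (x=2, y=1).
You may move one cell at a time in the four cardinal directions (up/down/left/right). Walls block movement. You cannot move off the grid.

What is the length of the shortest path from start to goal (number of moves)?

BFS from (x=4, y=0) until reaching (x=2, y=1):
  Distance 0: (x=4, y=0)
  Distance 1: (x=3, y=0), (x=4, y=1)
  Distance 2: (x=3, y=1), (x=4, y=2)
  Distance 3: (x=2, y=1), (x=3, y=2)  <- goal reached here
One shortest path (3 moves): (x=4, y=0) -> (x=3, y=0) -> (x=3, y=1) -> (x=2, y=1)

Answer: Shortest path length: 3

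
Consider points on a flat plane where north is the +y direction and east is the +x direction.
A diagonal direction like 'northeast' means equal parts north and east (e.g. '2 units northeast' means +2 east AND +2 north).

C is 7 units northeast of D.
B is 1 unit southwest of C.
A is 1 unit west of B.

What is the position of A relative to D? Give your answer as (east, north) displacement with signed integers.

Place D at the origin (east=0, north=0).
  C is 7 units northeast of D: delta (east=+7, north=+7); C at (east=7, north=7).
  B is 1 unit southwest of C: delta (east=-1, north=-1); B at (east=6, north=6).
  A is 1 unit west of B: delta (east=-1, north=+0); A at (east=5, north=6).
Therefore A relative to D: (east=5, north=6).

Answer: A is at (east=5, north=6) relative to D.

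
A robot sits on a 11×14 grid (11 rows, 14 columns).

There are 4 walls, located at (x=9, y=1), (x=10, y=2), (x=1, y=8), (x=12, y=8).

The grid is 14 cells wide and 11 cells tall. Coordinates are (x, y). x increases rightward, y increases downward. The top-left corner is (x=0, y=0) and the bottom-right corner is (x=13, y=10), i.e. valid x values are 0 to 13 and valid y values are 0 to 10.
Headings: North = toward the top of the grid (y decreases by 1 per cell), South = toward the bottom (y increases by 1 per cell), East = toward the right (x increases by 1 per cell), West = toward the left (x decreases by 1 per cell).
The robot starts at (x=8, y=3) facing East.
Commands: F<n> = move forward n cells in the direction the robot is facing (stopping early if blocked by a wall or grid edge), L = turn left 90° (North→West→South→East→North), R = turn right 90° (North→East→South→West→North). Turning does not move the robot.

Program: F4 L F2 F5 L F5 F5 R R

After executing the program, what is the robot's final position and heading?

Start: (x=8, y=3), facing East
  F4: move forward 4, now at (x=12, y=3)
  L: turn left, now facing North
  F2: move forward 2, now at (x=12, y=1)
  F5: move forward 1/5 (blocked), now at (x=12, y=0)
  L: turn left, now facing West
  F5: move forward 5, now at (x=7, y=0)
  F5: move forward 5, now at (x=2, y=0)
  R: turn right, now facing North
  R: turn right, now facing East
Final: (x=2, y=0), facing East

Answer: Final position: (x=2, y=0), facing East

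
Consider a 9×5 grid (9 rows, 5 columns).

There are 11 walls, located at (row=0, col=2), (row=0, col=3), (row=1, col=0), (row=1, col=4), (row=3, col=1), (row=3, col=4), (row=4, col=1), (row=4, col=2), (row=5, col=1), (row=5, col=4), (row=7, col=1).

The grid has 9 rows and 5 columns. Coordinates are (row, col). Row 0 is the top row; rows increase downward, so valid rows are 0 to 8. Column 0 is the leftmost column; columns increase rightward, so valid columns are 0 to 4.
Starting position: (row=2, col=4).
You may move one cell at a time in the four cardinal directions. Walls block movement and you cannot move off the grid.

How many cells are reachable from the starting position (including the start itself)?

Answer: Reachable cells: 33

Derivation:
BFS flood-fill from (row=2, col=4):
  Distance 0: (row=2, col=4)
  Distance 1: (row=2, col=3)
  Distance 2: (row=1, col=3), (row=2, col=2), (row=3, col=3)
  Distance 3: (row=1, col=2), (row=2, col=1), (row=3, col=2), (row=4, col=3)
  Distance 4: (row=1, col=1), (row=2, col=0), (row=4, col=4), (row=5, col=3)
  Distance 5: (row=0, col=1), (row=3, col=0), (row=5, col=2), (row=6, col=3)
  Distance 6: (row=0, col=0), (row=4, col=0), (row=6, col=2), (row=6, col=4), (row=7, col=3)
  Distance 7: (row=5, col=0), (row=6, col=1), (row=7, col=2), (row=7, col=4), (row=8, col=3)
  Distance 8: (row=6, col=0), (row=8, col=2), (row=8, col=4)
  Distance 9: (row=7, col=0), (row=8, col=1)
  Distance 10: (row=8, col=0)
Total reachable: 33 (grid has 34 open cells total)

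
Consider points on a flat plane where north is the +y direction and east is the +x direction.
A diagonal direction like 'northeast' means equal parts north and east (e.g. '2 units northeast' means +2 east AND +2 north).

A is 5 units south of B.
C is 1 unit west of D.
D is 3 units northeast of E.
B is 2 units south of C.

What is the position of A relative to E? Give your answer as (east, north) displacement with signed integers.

Place E at the origin (east=0, north=0).
  D is 3 units northeast of E: delta (east=+3, north=+3); D at (east=3, north=3).
  C is 1 unit west of D: delta (east=-1, north=+0); C at (east=2, north=3).
  B is 2 units south of C: delta (east=+0, north=-2); B at (east=2, north=1).
  A is 5 units south of B: delta (east=+0, north=-5); A at (east=2, north=-4).
Therefore A relative to E: (east=2, north=-4).

Answer: A is at (east=2, north=-4) relative to E.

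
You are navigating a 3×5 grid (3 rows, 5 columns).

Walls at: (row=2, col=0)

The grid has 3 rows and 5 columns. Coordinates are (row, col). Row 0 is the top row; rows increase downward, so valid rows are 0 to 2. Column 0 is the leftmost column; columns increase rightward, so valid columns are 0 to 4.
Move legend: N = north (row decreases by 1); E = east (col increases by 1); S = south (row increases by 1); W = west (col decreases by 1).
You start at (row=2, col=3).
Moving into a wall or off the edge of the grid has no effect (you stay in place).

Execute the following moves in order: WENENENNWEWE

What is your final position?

Start: (row=2, col=3)
  W (west): (row=2, col=3) -> (row=2, col=2)
  E (east): (row=2, col=2) -> (row=2, col=3)
  N (north): (row=2, col=3) -> (row=1, col=3)
  E (east): (row=1, col=3) -> (row=1, col=4)
  N (north): (row=1, col=4) -> (row=0, col=4)
  E (east): blocked, stay at (row=0, col=4)
  N (north): blocked, stay at (row=0, col=4)
  N (north): blocked, stay at (row=0, col=4)
  W (west): (row=0, col=4) -> (row=0, col=3)
  E (east): (row=0, col=3) -> (row=0, col=4)
  W (west): (row=0, col=4) -> (row=0, col=3)
  E (east): (row=0, col=3) -> (row=0, col=4)
Final: (row=0, col=4)

Answer: Final position: (row=0, col=4)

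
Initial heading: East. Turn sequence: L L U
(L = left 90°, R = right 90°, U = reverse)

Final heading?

Answer: Final heading: East

Derivation:
Start: East
  L (left (90° counter-clockwise)) -> North
  L (left (90° counter-clockwise)) -> West
  U (U-turn (180°)) -> East
Final: East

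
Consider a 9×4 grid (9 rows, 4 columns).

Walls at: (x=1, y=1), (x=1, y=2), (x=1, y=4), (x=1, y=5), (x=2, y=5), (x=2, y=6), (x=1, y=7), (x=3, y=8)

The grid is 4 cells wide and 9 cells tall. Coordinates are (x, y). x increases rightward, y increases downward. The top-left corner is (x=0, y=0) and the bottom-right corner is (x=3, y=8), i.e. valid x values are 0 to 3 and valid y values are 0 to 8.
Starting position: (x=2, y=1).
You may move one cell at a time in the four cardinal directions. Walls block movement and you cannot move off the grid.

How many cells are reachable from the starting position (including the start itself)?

BFS flood-fill from (x=2, y=1):
  Distance 0: (x=2, y=1)
  Distance 1: (x=2, y=0), (x=3, y=1), (x=2, y=2)
  Distance 2: (x=1, y=0), (x=3, y=0), (x=3, y=2), (x=2, y=3)
  Distance 3: (x=0, y=0), (x=1, y=3), (x=3, y=3), (x=2, y=4)
  Distance 4: (x=0, y=1), (x=0, y=3), (x=3, y=4)
  Distance 5: (x=0, y=2), (x=0, y=4), (x=3, y=5)
  Distance 6: (x=0, y=5), (x=3, y=6)
  Distance 7: (x=0, y=6), (x=3, y=7)
  Distance 8: (x=1, y=6), (x=0, y=7), (x=2, y=7)
  Distance 9: (x=0, y=8), (x=2, y=8)
  Distance 10: (x=1, y=8)
Total reachable: 28 (grid has 28 open cells total)

Answer: Reachable cells: 28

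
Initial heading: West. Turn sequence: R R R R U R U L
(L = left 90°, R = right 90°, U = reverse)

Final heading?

Start: West
  R (right (90° clockwise)) -> North
  R (right (90° clockwise)) -> East
  R (right (90° clockwise)) -> South
  R (right (90° clockwise)) -> West
  U (U-turn (180°)) -> East
  R (right (90° clockwise)) -> South
  U (U-turn (180°)) -> North
  L (left (90° counter-clockwise)) -> West
Final: West

Answer: Final heading: West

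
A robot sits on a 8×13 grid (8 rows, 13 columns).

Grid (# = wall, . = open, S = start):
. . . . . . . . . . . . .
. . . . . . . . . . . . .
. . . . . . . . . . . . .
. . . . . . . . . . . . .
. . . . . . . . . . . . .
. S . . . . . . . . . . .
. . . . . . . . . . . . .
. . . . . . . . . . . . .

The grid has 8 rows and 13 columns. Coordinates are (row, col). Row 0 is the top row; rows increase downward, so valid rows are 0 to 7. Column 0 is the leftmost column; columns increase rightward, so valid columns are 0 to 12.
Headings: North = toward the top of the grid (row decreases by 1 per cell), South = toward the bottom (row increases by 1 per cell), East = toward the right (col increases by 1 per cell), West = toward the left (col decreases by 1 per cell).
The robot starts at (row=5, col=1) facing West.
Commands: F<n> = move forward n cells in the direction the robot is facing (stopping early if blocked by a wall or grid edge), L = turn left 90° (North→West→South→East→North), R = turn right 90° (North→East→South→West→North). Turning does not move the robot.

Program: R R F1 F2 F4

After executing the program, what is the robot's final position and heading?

Answer: Final position: (row=5, col=8), facing East

Derivation:
Start: (row=5, col=1), facing West
  R: turn right, now facing North
  R: turn right, now facing East
  F1: move forward 1, now at (row=5, col=2)
  F2: move forward 2, now at (row=5, col=4)
  F4: move forward 4, now at (row=5, col=8)
Final: (row=5, col=8), facing East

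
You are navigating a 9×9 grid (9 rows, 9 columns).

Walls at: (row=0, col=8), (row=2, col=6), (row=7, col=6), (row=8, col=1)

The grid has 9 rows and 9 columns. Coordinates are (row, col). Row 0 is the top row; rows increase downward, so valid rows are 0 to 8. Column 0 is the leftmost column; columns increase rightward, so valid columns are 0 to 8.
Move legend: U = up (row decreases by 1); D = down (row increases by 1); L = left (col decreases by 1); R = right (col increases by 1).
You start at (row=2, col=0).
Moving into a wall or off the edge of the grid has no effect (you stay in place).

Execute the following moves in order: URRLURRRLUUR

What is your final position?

Answer: Final position: (row=0, col=4)

Derivation:
Start: (row=2, col=0)
  U (up): (row=2, col=0) -> (row=1, col=0)
  R (right): (row=1, col=0) -> (row=1, col=1)
  R (right): (row=1, col=1) -> (row=1, col=2)
  L (left): (row=1, col=2) -> (row=1, col=1)
  U (up): (row=1, col=1) -> (row=0, col=1)
  R (right): (row=0, col=1) -> (row=0, col=2)
  R (right): (row=0, col=2) -> (row=0, col=3)
  R (right): (row=0, col=3) -> (row=0, col=4)
  L (left): (row=0, col=4) -> (row=0, col=3)
  U (up): blocked, stay at (row=0, col=3)
  U (up): blocked, stay at (row=0, col=3)
  R (right): (row=0, col=3) -> (row=0, col=4)
Final: (row=0, col=4)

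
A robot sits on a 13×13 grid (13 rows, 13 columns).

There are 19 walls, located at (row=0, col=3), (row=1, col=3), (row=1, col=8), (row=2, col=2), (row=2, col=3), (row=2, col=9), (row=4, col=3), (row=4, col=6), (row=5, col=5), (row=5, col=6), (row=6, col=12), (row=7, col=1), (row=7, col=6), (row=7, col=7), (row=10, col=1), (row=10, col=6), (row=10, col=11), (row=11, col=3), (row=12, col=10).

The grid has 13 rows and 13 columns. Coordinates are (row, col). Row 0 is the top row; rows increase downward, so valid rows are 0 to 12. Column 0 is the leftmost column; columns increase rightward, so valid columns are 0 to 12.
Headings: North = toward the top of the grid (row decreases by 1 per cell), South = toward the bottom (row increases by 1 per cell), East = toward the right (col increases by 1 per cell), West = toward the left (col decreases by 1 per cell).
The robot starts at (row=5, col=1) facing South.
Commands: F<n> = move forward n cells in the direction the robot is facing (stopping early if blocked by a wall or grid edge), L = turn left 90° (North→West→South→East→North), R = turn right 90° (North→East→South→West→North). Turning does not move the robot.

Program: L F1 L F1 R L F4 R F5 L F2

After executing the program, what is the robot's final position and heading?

Start: (row=5, col=1), facing South
  L: turn left, now facing East
  F1: move forward 1, now at (row=5, col=2)
  L: turn left, now facing North
  F1: move forward 1, now at (row=4, col=2)
  R: turn right, now facing East
  L: turn left, now facing North
  F4: move forward 1/4 (blocked), now at (row=3, col=2)
  R: turn right, now facing East
  F5: move forward 5, now at (row=3, col=7)
  L: turn left, now facing North
  F2: move forward 2, now at (row=1, col=7)
Final: (row=1, col=7), facing North

Answer: Final position: (row=1, col=7), facing North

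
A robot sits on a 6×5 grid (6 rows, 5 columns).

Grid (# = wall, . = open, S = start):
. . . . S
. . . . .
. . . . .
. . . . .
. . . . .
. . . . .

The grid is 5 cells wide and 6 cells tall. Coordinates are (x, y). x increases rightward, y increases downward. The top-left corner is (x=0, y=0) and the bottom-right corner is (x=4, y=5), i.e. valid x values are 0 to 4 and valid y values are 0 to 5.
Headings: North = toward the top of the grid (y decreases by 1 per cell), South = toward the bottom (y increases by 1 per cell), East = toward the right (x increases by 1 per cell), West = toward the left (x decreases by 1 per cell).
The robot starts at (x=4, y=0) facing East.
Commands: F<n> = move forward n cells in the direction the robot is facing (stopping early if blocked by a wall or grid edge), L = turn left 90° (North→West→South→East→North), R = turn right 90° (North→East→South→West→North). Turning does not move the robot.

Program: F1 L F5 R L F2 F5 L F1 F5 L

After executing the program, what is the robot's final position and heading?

Start: (x=4, y=0), facing East
  F1: move forward 0/1 (blocked), now at (x=4, y=0)
  L: turn left, now facing North
  F5: move forward 0/5 (blocked), now at (x=4, y=0)
  R: turn right, now facing East
  L: turn left, now facing North
  F2: move forward 0/2 (blocked), now at (x=4, y=0)
  F5: move forward 0/5 (blocked), now at (x=4, y=0)
  L: turn left, now facing West
  F1: move forward 1, now at (x=3, y=0)
  F5: move forward 3/5 (blocked), now at (x=0, y=0)
  L: turn left, now facing South
Final: (x=0, y=0), facing South

Answer: Final position: (x=0, y=0), facing South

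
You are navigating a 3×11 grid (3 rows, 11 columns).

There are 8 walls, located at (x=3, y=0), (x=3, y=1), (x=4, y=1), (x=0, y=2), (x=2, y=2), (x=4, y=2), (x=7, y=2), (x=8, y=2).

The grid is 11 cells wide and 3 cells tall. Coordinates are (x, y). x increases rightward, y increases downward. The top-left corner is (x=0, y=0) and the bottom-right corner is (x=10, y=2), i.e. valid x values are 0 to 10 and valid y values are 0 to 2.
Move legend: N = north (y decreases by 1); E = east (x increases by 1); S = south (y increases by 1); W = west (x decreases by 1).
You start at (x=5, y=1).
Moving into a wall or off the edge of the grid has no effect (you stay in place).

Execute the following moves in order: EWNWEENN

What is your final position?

Answer: Final position: (x=6, y=0)

Derivation:
Start: (x=5, y=1)
  E (east): (x=5, y=1) -> (x=6, y=1)
  W (west): (x=6, y=1) -> (x=5, y=1)
  N (north): (x=5, y=1) -> (x=5, y=0)
  W (west): (x=5, y=0) -> (x=4, y=0)
  E (east): (x=4, y=0) -> (x=5, y=0)
  E (east): (x=5, y=0) -> (x=6, y=0)
  N (north): blocked, stay at (x=6, y=0)
  N (north): blocked, stay at (x=6, y=0)
Final: (x=6, y=0)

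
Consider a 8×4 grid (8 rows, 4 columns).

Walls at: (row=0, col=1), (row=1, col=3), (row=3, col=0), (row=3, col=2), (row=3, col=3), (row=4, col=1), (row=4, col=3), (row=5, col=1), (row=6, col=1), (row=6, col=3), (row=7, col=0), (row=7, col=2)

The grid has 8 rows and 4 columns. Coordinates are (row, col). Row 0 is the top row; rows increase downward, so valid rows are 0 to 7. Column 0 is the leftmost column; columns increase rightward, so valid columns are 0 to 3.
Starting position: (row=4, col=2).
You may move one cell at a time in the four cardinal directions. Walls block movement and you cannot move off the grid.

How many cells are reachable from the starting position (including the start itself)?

Answer: Reachable cells: 4

Derivation:
BFS flood-fill from (row=4, col=2):
  Distance 0: (row=4, col=2)
  Distance 1: (row=5, col=2)
  Distance 2: (row=5, col=3), (row=6, col=2)
Total reachable: 4 (grid has 20 open cells total)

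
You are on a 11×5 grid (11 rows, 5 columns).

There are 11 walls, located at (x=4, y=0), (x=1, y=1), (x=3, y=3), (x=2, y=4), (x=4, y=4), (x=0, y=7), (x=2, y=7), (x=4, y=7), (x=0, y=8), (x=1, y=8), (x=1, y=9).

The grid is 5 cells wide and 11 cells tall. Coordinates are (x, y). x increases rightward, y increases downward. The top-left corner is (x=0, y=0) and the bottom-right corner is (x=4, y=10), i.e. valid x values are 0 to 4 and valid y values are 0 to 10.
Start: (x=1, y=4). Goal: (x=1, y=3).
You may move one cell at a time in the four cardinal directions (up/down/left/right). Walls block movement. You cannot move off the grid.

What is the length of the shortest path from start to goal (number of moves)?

BFS from (x=1, y=4) until reaching (x=1, y=3):
  Distance 0: (x=1, y=4)
  Distance 1: (x=1, y=3), (x=0, y=4), (x=1, y=5)  <- goal reached here
One shortest path (1 moves): (x=1, y=4) -> (x=1, y=3)

Answer: Shortest path length: 1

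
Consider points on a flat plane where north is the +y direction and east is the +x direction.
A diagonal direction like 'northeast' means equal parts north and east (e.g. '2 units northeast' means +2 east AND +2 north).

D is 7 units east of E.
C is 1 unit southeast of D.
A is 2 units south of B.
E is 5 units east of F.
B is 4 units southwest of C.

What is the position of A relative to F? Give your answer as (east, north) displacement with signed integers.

Place F at the origin (east=0, north=0).
  E is 5 units east of F: delta (east=+5, north=+0); E at (east=5, north=0).
  D is 7 units east of E: delta (east=+7, north=+0); D at (east=12, north=0).
  C is 1 unit southeast of D: delta (east=+1, north=-1); C at (east=13, north=-1).
  B is 4 units southwest of C: delta (east=-4, north=-4); B at (east=9, north=-5).
  A is 2 units south of B: delta (east=+0, north=-2); A at (east=9, north=-7).
Therefore A relative to F: (east=9, north=-7).

Answer: A is at (east=9, north=-7) relative to F.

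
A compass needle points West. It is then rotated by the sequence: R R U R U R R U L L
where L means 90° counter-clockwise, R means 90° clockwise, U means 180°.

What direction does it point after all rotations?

Start: West
  R (right (90° clockwise)) -> North
  R (right (90° clockwise)) -> East
  U (U-turn (180°)) -> West
  R (right (90° clockwise)) -> North
  U (U-turn (180°)) -> South
  R (right (90° clockwise)) -> West
  R (right (90° clockwise)) -> North
  U (U-turn (180°)) -> South
  L (left (90° counter-clockwise)) -> East
  L (left (90° counter-clockwise)) -> North
Final: North

Answer: Final heading: North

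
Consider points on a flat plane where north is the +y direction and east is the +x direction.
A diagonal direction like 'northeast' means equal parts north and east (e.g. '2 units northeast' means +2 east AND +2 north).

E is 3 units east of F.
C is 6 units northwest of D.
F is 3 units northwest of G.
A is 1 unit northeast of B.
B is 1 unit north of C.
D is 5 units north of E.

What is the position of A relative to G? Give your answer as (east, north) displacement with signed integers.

Place G at the origin (east=0, north=0).
  F is 3 units northwest of G: delta (east=-3, north=+3); F at (east=-3, north=3).
  E is 3 units east of F: delta (east=+3, north=+0); E at (east=0, north=3).
  D is 5 units north of E: delta (east=+0, north=+5); D at (east=0, north=8).
  C is 6 units northwest of D: delta (east=-6, north=+6); C at (east=-6, north=14).
  B is 1 unit north of C: delta (east=+0, north=+1); B at (east=-6, north=15).
  A is 1 unit northeast of B: delta (east=+1, north=+1); A at (east=-5, north=16).
Therefore A relative to G: (east=-5, north=16).

Answer: A is at (east=-5, north=16) relative to G.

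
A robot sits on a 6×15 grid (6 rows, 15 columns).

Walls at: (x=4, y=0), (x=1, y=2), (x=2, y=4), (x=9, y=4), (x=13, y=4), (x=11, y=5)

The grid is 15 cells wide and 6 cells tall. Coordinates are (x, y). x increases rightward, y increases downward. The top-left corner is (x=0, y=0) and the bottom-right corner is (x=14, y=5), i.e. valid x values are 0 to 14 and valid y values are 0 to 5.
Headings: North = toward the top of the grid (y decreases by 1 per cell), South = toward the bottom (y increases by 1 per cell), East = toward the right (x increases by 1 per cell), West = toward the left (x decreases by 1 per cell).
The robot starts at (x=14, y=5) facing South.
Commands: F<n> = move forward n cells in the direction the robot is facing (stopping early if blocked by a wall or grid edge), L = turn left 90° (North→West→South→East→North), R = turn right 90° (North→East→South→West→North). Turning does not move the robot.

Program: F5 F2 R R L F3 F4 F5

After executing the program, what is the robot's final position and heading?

Answer: Final position: (x=12, y=5), facing West

Derivation:
Start: (x=14, y=5), facing South
  F5: move forward 0/5 (blocked), now at (x=14, y=5)
  F2: move forward 0/2 (blocked), now at (x=14, y=5)
  R: turn right, now facing West
  R: turn right, now facing North
  L: turn left, now facing West
  F3: move forward 2/3 (blocked), now at (x=12, y=5)
  F4: move forward 0/4 (blocked), now at (x=12, y=5)
  F5: move forward 0/5 (blocked), now at (x=12, y=5)
Final: (x=12, y=5), facing West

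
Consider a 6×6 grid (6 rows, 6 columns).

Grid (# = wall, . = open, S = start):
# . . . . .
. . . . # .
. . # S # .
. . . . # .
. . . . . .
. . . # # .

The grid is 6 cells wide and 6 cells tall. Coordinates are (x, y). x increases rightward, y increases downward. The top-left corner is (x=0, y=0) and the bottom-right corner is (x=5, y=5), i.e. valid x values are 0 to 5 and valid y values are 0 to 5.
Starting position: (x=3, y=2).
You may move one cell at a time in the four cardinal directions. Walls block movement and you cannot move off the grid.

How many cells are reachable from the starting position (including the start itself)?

BFS flood-fill from (x=3, y=2):
  Distance 0: (x=3, y=2)
  Distance 1: (x=3, y=1), (x=3, y=3)
  Distance 2: (x=3, y=0), (x=2, y=1), (x=2, y=3), (x=3, y=4)
  Distance 3: (x=2, y=0), (x=4, y=0), (x=1, y=1), (x=1, y=3), (x=2, y=4), (x=4, y=4)
  Distance 4: (x=1, y=0), (x=5, y=0), (x=0, y=1), (x=1, y=2), (x=0, y=3), (x=1, y=4), (x=5, y=4), (x=2, y=5)
  Distance 5: (x=5, y=1), (x=0, y=2), (x=5, y=3), (x=0, y=4), (x=1, y=5), (x=5, y=5)
  Distance 6: (x=5, y=2), (x=0, y=5)
Total reachable: 29 (grid has 29 open cells total)

Answer: Reachable cells: 29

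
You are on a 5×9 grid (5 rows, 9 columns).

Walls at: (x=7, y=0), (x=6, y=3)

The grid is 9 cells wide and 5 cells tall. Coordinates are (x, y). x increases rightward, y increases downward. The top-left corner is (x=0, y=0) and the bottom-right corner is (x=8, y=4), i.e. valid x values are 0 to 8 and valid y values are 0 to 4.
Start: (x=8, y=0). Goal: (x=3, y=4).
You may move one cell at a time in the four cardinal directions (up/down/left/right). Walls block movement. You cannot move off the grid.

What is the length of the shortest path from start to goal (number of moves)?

BFS from (x=8, y=0) until reaching (x=3, y=4):
  Distance 0: (x=8, y=0)
  Distance 1: (x=8, y=1)
  Distance 2: (x=7, y=1), (x=8, y=2)
  Distance 3: (x=6, y=1), (x=7, y=2), (x=8, y=3)
  Distance 4: (x=6, y=0), (x=5, y=1), (x=6, y=2), (x=7, y=3), (x=8, y=4)
  Distance 5: (x=5, y=0), (x=4, y=1), (x=5, y=2), (x=7, y=4)
  Distance 6: (x=4, y=0), (x=3, y=1), (x=4, y=2), (x=5, y=3), (x=6, y=4)
  Distance 7: (x=3, y=0), (x=2, y=1), (x=3, y=2), (x=4, y=3), (x=5, y=4)
  Distance 8: (x=2, y=0), (x=1, y=1), (x=2, y=2), (x=3, y=3), (x=4, y=4)
  Distance 9: (x=1, y=0), (x=0, y=1), (x=1, y=2), (x=2, y=3), (x=3, y=4)  <- goal reached here
One shortest path (9 moves): (x=8, y=0) -> (x=8, y=1) -> (x=7, y=1) -> (x=6, y=1) -> (x=5, y=1) -> (x=4, y=1) -> (x=3, y=1) -> (x=3, y=2) -> (x=3, y=3) -> (x=3, y=4)

Answer: Shortest path length: 9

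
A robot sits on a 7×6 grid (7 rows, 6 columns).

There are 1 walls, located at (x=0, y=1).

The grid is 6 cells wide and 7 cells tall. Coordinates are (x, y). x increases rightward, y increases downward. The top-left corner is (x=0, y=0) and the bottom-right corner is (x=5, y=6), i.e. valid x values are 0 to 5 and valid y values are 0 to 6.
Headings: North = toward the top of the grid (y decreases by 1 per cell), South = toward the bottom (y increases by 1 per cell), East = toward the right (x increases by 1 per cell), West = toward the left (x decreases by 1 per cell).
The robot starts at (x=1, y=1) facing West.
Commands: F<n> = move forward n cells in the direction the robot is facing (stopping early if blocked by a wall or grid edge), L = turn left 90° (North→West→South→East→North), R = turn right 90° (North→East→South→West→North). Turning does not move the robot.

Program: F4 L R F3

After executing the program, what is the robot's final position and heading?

Start: (x=1, y=1), facing West
  F4: move forward 0/4 (blocked), now at (x=1, y=1)
  L: turn left, now facing South
  R: turn right, now facing West
  F3: move forward 0/3 (blocked), now at (x=1, y=1)
Final: (x=1, y=1), facing West

Answer: Final position: (x=1, y=1), facing West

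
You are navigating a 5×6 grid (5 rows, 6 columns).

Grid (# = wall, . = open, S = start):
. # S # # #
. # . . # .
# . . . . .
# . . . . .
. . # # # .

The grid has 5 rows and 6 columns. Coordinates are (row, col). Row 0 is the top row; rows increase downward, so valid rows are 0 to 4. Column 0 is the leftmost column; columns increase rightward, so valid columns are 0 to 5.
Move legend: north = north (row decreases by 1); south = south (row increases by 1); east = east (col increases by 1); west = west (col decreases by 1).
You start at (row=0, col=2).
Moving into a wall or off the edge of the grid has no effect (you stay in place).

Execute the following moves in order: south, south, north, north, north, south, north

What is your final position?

Start: (row=0, col=2)
  south (south): (row=0, col=2) -> (row=1, col=2)
  south (south): (row=1, col=2) -> (row=2, col=2)
  north (north): (row=2, col=2) -> (row=1, col=2)
  north (north): (row=1, col=2) -> (row=0, col=2)
  north (north): blocked, stay at (row=0, col=2)
  south (south): (row=0, col=2) -> (row=1, col=2)
  north (north): (row=1, col=2) -> (row=0, col=2)
Final: (row=0, col=2)

Answer: Final position: (row=0, col=2)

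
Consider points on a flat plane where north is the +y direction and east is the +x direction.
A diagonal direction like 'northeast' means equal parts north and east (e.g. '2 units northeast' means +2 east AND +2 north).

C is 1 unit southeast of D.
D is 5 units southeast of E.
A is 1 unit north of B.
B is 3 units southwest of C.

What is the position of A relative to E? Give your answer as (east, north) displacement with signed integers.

Place E at the origin (east=0, north=0).
  D is 5 units southeast of E: delta (east=+5, north=-5); D at (east=5, north=-5).
  C is 1 unit southeast of D: delta (east=+1, north=-1); C at (east=6, north=-6).
  B is 3 units southwest of C: delta (east=-3, north=-3); B at (east=3, north=-9).
  A is 1 unit north of B: delta (east=+0, north=+1); A at (east=3, north=-8).
Therefore A relative to E: (east=3, north=-8).

Answer: A is at (east=3, north=-8) relative to E.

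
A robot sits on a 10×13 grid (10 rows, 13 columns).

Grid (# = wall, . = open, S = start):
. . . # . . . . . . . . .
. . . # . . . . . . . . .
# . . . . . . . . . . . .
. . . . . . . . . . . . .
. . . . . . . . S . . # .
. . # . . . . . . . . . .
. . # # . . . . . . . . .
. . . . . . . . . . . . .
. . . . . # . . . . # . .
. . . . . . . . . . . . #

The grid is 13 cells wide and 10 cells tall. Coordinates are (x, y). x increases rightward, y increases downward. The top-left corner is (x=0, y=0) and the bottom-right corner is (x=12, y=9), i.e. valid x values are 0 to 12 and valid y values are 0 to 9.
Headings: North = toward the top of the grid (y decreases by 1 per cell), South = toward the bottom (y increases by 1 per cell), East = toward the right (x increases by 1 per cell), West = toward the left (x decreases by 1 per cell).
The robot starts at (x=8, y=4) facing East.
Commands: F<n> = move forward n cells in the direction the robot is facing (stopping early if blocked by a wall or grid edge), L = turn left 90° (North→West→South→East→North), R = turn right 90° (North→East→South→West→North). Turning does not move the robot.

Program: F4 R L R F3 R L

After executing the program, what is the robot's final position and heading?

Start: (x=8, y=4), facing East
  F4: move forward 2/4 (blocked), now at (x=10, y=4)
  R: turn right, now facing South
  L: turn left, now facing East
  R: turn right, now facing South
  F3: move forward 3, now at (x=10, y=7)
  R: turn right, now facing West
  L: turn left, now facing South
Final: (x=10, y=7), facing South

Answer: Final position: (x=10, y=7), facing South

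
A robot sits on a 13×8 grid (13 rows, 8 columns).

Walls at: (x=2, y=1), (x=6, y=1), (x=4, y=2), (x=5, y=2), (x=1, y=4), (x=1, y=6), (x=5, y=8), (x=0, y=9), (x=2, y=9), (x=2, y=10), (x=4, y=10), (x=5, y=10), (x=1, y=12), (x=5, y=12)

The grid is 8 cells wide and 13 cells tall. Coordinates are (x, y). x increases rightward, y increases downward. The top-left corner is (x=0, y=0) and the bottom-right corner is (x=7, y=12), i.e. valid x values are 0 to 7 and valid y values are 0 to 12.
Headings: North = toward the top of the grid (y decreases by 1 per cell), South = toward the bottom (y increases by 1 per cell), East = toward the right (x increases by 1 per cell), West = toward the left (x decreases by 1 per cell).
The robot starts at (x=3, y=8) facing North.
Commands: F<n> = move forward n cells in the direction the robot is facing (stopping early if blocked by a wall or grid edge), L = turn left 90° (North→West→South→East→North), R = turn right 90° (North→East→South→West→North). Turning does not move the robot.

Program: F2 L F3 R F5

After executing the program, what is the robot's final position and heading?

Start: (x=3, y=8), facing North
  F2: move forward 2, now at (x=3, y=6)
  L: turn left, now facing West
  F3: move forward 1/3 (blocked), now at (x=2, y=6)
  R: turn right, now facing North
  F5: move forward 4/5 (blocked), now at (x=2, y=2)
Final: (x=2, y=2), facing North

Answer: Final position: (x=2, y=2), facing North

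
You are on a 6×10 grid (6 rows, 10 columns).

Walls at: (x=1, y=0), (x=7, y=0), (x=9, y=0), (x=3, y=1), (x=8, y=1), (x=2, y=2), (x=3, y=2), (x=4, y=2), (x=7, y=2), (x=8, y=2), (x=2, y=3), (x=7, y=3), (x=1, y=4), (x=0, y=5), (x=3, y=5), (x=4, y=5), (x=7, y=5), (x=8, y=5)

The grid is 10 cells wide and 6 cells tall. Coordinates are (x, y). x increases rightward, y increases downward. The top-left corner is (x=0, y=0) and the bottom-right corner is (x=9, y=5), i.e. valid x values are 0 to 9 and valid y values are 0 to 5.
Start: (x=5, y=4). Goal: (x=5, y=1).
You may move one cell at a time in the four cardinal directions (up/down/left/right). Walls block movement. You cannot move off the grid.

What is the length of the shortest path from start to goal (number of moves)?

BFS from (x=5, y=4) until reaching (x=5, y=1):
  Distance 0: (x=5, y=4)
  Distance 1: (x=5, y=3), (x=4, y=4), (x=6, y=4), (x=5, y=5)
  Distance 2: (x=5, y=2), (x=4, y=3), (x=6, y=3), (x=3, y=4), (x=7, y=4), (x=6, y=5)
  Distance 3: (x=5, y=1), (x=6, y=2), (x=3, y=3), (x=2, y=4), (x=8, y=4)  <- goal reached here
One shortest path (3 moves): (x=5, y=4) -> (x=5, y=3) -> (x=5, y=2) -> (x=5, y=1)

Answer: Shortest path length: 3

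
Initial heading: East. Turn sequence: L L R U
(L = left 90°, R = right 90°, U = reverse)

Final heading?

Start: East
  L (left (90° counter-clockwise)) -> North
  L (left (90° counter-clockwise)) -> West
  R (right (90° clockwise)) -> North
  U (U-turn (180°)) -> South
Final: South

Answer: Final heading: South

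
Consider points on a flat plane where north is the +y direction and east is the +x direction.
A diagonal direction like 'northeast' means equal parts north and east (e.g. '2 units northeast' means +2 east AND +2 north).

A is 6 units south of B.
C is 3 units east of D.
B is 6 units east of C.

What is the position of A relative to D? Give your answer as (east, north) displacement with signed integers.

Answer: A is at (east=9, north=-6) relative to D.

Derivation:
Place D at the origin (east=0, north=0).
  C is 3 units east of D: delta (east=+3, north=+0); C at (east=3, north=0).
  B is 6 units east of C: delta (east=+6, north=+0); B at (east=9, north=0).
  A is 6 units south of B: delta (east=+0, north=-6); A at (east=9, north=-6).
Therefore A relative to D: (east=9, north=-6).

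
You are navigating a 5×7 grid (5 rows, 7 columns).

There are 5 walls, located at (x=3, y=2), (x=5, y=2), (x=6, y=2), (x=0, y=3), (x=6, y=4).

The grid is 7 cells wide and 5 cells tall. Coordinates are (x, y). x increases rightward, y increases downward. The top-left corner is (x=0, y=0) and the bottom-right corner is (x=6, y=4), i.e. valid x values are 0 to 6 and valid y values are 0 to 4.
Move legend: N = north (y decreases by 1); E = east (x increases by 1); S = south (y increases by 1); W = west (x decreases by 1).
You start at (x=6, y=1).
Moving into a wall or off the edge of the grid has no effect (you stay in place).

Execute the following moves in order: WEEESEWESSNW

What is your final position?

Answer: Final position: (x=5, y=0)

Derivation:
Start: (x=6, y=1)
  W (west): (x=6, y=1) -> (x=5, y=1)
  E (east): (x=5, y=1) -> (x=6, y=1)
  E (east): blocked, stay at (x=6, y=1)
  E (east): blocked, stay at (x=6, y=1)
  S (south): blocked, stay at (x=6, y=1)
  E (east): blocked, stay at (x=6, y=1)
  W (west): (x=6, y=1) -> (x=5, y=1)
  E (east): (x=5, y=1) -> (x=6, y=1)
  S (south): blocked, stay at (x=6, y=1)
  S (south): blocked, stay at (x=6, y=1)
  N (north): (x=6, y=1) -> (x=6, y=0)
  W (west): (x=6, y=0) -> (x=5, y=0)
Final: (x=5, y=0)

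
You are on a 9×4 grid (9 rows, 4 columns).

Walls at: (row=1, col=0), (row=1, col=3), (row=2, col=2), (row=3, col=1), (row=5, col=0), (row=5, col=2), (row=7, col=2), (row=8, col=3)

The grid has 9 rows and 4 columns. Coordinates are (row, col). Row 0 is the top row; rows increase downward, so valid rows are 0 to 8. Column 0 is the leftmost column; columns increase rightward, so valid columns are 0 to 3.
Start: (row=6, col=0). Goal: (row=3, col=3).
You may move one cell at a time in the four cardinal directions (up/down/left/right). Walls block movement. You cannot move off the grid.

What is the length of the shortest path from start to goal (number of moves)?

Answer: Shortest path length: 6

Derivation:
BFS from (row=6, col=0) until reaching (row=3, col=3):
  Distance 0: (row=6, col=0)
  Distance 1: (row=6, col=1), (row=7, col=0)
  Distance 2: (row=5, col=1), (row=6, col=2), (row=7, col=1), (row=8, col=0)
  Distance 3: (row=4, col=1), (row=6, col=3), (row=8, col=1)
  Distance 4: (row=4, col=0), (row=4, col=2), (row=5, col=3), (row=7, col=3), (row=8, col=2)
  Distance 5: (row=3, col=0), (row=3, col=2), (row=4, col=3)
  Distance 6: (row=2, col=0), (row=3, col=3)  <- goal reached here
One shortest path (6 moves): (row=6, col=0) -> (row=6, col=1) -> (row=6, col=2) -> (row=6, col=3) -> (row=5, col=3) -> (row=4, col=3) -> (row=3, col=3)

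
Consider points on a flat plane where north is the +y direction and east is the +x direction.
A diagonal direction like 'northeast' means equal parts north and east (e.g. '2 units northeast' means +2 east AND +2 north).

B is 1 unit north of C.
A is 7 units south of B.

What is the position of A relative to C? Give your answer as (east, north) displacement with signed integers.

Place C at the origin (east=0, north=0).
  B is 1 unit north of C: delta (east=+0, north=+1); B at (east=0, north=1).
  A is 7 units south of B: delta (east=+0, north=-7); A at (east=0, north=-6).
Therefore A relative to C: (east=0, north=-6).

Answer: A is at (east=0, north=-6) relative to C.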